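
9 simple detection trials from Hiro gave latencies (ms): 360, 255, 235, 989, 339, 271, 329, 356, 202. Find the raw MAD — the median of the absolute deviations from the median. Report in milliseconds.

58 ms

Sorted: 202, 235, 255, 271, 329, 339, 356, 360, 989 → median = 329
|x − 329|: 31, 74, 94, 660, 10, 58, 0, 27, 127
Sorted deviations: 0, 10, 27, 31, 58, 74, 94, 127, 660 → MAD = 58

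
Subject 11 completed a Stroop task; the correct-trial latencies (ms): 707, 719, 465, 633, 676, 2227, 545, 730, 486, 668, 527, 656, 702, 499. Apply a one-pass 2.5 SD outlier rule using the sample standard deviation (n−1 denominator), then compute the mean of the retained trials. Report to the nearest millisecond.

616 ms

n = 14, ΣRT = 10240, M = 731.429
Σ(x−M)² = 2522615.43; s = √(2522615.43/13) = 440.508
Cutoffs: 731.429 ± 2.5·440.508 → [-369.8, 1832.7]
Outside: 2227 → excluded.
Retained (n=13): Σ = 8013, mean = 8013/13 = 616.385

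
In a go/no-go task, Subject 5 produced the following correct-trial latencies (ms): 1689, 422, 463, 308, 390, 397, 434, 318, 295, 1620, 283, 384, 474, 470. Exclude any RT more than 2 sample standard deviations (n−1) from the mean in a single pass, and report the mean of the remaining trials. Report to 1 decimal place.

386.5 ms

n = 14, ΣRT = 7947, M = 567.643
Σ(x−M)² = 2812715.21; s = √(2812715.21/13) = 465.148
Cutoffs: 567.643 ± 2·465.148 → [-362.7, 1497.9]
Outside: 1620, 1689 → excluded.
Retained (n=12): Σ = 4638, mean = 4638/12 = 386.500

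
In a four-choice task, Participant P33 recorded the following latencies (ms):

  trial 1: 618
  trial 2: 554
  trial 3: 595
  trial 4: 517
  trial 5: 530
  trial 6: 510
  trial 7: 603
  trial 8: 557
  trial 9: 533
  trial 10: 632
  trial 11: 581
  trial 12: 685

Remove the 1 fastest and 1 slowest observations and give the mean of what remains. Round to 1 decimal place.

Sorted: 510, 517, 530, 533, 554, 557, 581, 595, 603, 618, 632, 685
Drop lowest 1 (510) and highest 1 (685)
Remaining (n=10): Σ = 5720, mean = 5720/10 = 572.000

572.0 ms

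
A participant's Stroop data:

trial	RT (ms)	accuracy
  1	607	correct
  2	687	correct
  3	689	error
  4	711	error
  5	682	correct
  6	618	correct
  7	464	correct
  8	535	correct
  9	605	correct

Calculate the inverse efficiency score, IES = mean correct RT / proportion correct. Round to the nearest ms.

771 ms

Correct trials (n=7): 607, 687, 682, 618, 464, 535, 605
Mean correct RT = 4198/7 = 599.7143 ms
Proportion correct = 7/9
IES = 599.7143 / (7/9) = 771.061 ms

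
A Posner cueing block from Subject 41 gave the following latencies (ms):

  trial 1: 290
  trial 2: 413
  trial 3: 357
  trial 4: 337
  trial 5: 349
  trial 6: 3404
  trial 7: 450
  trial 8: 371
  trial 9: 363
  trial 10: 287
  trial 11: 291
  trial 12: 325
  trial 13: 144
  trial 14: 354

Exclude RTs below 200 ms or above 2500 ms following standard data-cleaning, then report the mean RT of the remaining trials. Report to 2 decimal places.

348.92 ms

Excluded: 144, 3404
Retained (n=12): Σ = 4187
Mean = 4187/12 = 348.9167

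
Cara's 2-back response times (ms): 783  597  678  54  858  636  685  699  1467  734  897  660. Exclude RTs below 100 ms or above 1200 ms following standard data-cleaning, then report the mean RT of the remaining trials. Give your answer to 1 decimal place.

Excluded: 54, 1467
Retained (n=10): Σ = 7227
Mean = 7227/10 = 722.7000

722.7 ms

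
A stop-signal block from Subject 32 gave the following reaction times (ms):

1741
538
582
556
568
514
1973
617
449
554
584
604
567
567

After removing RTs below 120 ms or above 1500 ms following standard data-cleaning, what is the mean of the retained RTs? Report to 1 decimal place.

558.3 ms

Excluded: 1741, 1973
Retained (n=12): Σ = 6700
Mean = 6700/12 = 558.3333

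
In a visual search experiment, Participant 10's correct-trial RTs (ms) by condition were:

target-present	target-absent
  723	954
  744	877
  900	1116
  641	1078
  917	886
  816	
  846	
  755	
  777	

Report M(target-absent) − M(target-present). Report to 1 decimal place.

M(target-present) = 7119/9 = 791.000
M(target-absent) = 4911/5 = 982.200
Difference = 982.200 − 791.000 = 191.200 ms

191.2 ms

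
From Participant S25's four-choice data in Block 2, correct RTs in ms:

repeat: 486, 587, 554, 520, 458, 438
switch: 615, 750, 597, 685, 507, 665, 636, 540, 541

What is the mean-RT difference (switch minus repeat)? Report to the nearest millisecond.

M(repeat) = 3043/6 = 507.167
M(switch) = 5536/9 = 615.111
Difference = 615.111 − 507.167 = 107.944 ms

108 ms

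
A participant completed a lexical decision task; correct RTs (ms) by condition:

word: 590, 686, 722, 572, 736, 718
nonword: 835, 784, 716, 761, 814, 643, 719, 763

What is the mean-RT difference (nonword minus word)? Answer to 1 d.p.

83.7 ms

M(word) = 4024/6 = 670.667
M(nonword) = 6035/8 = 754.375
Difference = 754.375 − 670.667 = 83.708 ms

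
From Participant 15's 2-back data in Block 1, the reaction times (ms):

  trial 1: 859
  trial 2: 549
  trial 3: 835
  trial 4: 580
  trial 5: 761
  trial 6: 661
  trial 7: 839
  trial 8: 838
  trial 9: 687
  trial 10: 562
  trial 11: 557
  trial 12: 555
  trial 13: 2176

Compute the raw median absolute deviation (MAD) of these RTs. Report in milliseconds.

Sorted: 549, 555, 557, 562, 580, 661, 687, 761, 835, 838, 839, 859, 2176 → median = 687
|x − 687|: 172, 138, 148, 107, 74, 26, 152, 151, 0, 125, 130, 132, 1489
Sorted deviations: 0, 26, 74, 107, 125, 130, 132, 138, 148, 151, 152, 172, 1489 → MAD = 132

132 ms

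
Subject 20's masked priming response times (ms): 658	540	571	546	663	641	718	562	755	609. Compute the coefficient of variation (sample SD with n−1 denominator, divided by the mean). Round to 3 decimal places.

n = 10, Σ = 6263, M = 626.3000
Σ(x−M)² = 48928.100; s = √(48928.100/9) = 73.7323
CV = 73.7323 / 626.3000 = 0.11773

0.118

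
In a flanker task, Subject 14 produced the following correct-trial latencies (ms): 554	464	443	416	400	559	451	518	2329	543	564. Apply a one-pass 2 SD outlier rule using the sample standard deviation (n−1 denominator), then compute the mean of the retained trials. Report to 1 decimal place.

491.2 ms

n = 11, ΣRT = 7241, M = 658.273
Σ(x−M)² = 3106356.18; s = √(3106356.18/10) = 557.347
Cutoffs: 658.273 ± 2·557.347 → [-456.4, 1773.0]
Outside: 2329 → excluded.
Retained (n=10): Σ = 4912, mean = 4912/10 = 491.200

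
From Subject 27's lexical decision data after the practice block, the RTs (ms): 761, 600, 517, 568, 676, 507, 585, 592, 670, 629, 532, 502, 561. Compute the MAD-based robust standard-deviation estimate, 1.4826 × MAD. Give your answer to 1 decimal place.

Sorted: 502, 507, 517, 532, 561, 568, 585, 592, 600, 629, 670, 676, 761 → median = 585
|x − 585| sorted: 0, 7, 15, 17, 24, 44, 53, 68, 78, 83, 85, 91, 176 → MAD = 53
Robust SD ≈ 1.4826 × 53 = 78.578

78.6 ms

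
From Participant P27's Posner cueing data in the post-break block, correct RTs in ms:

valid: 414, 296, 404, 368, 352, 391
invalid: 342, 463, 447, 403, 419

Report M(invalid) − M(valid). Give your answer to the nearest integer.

M(valid) = 2225/6 = 370.833
M(invalid) = 2074/5 = 414.800
Difference = 414.800 − 370.833 = 43.967 ms

44 ms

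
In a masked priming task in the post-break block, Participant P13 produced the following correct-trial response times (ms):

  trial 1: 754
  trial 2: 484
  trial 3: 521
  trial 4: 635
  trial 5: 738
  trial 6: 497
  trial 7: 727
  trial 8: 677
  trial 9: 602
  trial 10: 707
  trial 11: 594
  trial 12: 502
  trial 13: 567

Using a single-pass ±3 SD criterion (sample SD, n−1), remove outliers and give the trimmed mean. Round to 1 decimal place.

615.8 ms

n = 13, ΣRT = 8005, M = 615.769
Σ(x−M)² = 115298.31; s = √(115298.31/12) = 98.021
Cutoffs: 615.769 ± 3·98.021 → [321.7, 909.8]
No RTs fall outside the cutoffs; all 13 retained. Mean = 8005/13 = 615.769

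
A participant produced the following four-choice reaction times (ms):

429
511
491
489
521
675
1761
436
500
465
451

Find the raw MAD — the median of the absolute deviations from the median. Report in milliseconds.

30 ms

Sorted: 429, 436, 451, 465, 489, 491, 500, 511, 521, 675, 1761 → median = 491
|x − 491|: 62, 20, 0, 2, 30, 184, 1270, 55, 9, 26, 40
Sorted deviations: 0, 2, 9, 20, 26, 30, 40, 55, 62, 184, 1270 → MAD = 30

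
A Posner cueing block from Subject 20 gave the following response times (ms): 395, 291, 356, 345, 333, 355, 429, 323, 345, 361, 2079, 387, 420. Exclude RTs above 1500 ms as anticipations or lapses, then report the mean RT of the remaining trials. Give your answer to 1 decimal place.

Excluded: 2079
Retained (n=12): Σ = 4340
Mean = 4340/12 = 361.6667

361.7 ms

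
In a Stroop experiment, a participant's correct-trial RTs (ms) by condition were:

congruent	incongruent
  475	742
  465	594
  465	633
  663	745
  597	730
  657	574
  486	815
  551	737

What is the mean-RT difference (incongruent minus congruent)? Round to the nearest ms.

151 ms

M(congruent) = 4359/8 = 544.875
M(incongruent) = 5570/8 = 696.250
Difference = 696.250 − 544.875 = 151.375 ms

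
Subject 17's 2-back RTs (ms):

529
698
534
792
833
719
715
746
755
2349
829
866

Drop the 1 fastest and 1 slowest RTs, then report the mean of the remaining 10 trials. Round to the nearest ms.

749 ms

Sorted: 529, 534, 698, 715, 719, 746, 755, 792, 829, 833, 866, 2349
Drop lowest 1 (529) and highest 1 (2349)
Remaining (n=10): Σ = 7487, mean = 7487/10 = 748.700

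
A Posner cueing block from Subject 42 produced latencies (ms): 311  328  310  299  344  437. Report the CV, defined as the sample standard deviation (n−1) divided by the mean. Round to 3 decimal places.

n = 6, Σ = 2029, M = 338.1667
Σ(x−M)² = 12970.833; s = √(12970.833/5) = 50.9330
CV = 50.9330 / 338.1667 = 0.15061

0.151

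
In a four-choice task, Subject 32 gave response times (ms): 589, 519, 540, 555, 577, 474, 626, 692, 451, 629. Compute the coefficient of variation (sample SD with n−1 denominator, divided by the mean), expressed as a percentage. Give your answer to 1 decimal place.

13.0%

n = 10, Σ = 5652, M = 565.2000
Σ(x−M)² = 48783.600; s = √(48783.600/9) = 73.6234
CV = 73.6234 / 565.2000 = 0.13026 = 13.026%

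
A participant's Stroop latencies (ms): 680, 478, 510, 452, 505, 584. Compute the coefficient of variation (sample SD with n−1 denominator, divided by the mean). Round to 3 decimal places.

0.157

n = 6, Σ = 3209, M = 534.8333
Σ(x−M)² = 35088.833; s = √(35088.833/5) = 83.7721
CV = 83.7721 / 534.8333 = 0.15663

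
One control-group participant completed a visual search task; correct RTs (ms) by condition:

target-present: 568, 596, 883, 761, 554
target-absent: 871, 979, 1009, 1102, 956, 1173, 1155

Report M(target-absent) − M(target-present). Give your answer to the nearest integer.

M(target-present) = 3362/5 = 672.400
M(target-absent) = 7245/7 = 1035.000
Difference = 1035.000 − 672.400 = 362.600 ms

363 ms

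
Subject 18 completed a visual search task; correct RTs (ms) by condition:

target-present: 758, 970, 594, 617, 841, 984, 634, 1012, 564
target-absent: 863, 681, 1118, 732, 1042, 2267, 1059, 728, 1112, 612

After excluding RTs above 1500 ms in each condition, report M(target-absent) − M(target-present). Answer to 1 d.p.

target-absent: exclude 2267
M(target-present) = 6974/9 = 774.889
M(target-absent) = 7947/9 = 883.000
Difference = 883.000 − 774.889 = 108.111 ms

108.1 ms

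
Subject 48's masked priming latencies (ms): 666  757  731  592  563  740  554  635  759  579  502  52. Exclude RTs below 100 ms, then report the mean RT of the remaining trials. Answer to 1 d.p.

643.5 ms

Excluded: 52
Retained (n=11): Σ = 7078
Mean = 7078/11 = 643.4545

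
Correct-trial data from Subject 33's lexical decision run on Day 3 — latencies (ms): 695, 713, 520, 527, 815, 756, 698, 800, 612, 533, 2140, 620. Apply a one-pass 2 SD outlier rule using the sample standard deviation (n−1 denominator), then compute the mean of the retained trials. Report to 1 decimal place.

n = 12, ΣRT = 9429, M = 785.750
Σ(x−M)² = 2116284.25; s = √(2116284.25/11) = 438.622
Cutoffs: 785.750 ± 2·438.622 → [-91.5, 1663.0]
Outside: 2140 → excluded.
Retained (n=11): Σ = 7289, mean = 7289/11 = 662.636

662.6 ms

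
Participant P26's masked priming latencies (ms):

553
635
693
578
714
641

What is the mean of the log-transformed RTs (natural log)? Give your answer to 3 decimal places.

6.451

ln(RT): 6.3154, 6.4536, 6.5410, 6.3596, 6.5709, 6.4630
Σ ln(RT) = 38.7035
Mean = 38.7035/6 = 6.45058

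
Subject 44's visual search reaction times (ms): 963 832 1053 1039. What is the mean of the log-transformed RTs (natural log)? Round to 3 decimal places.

6.875

ln(RT): 6.8701, 6.7238, 6.9594, 6.9460
Σ ln(RT) = 27.4993
Mean = 27.4993/4 = 6.87482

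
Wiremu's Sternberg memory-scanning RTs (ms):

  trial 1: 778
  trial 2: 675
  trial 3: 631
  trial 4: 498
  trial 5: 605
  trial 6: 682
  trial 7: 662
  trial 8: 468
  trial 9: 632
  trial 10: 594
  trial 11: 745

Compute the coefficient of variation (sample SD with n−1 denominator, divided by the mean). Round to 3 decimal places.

n = 11, Σ = 6970, M = 633.6364
Σ(x−M)² = 86330.545; s = √(86330.545/10) = 92.9142
CV = 92.9142 / 633.6364 = 0.14664

0.147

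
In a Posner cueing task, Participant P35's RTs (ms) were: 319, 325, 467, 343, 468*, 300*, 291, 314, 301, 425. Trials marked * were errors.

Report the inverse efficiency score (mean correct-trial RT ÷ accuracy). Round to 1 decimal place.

Correct trials (n=8): 319, 325, 467, 343, 291, 314, 301, 425
Mean correct RT = 2785/8 = 348.1250 ms
Proportion correct = 8/10
IES = 348.1250 / (8/10) = 435.156 ms

435.2 ms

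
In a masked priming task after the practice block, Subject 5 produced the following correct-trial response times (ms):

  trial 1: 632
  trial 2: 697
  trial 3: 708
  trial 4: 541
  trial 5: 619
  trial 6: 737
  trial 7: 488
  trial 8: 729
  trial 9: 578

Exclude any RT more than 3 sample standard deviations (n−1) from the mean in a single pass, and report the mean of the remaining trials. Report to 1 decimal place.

n = 9, ΣRT = 5729, M = 636.556
Σ(x−M)² = 62350.22; s = √(62350.22/8) = 88.282
Cutoffs: 636.556 ± 3·88.282 → [371.7, 901.4]
No RTs fall outside the cutoffs; all 9 retained. Mean = 5729/9 = 636.556

636.6 ms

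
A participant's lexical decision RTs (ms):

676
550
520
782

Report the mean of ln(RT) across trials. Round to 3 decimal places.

6.435

ln(RT): 6.5162, 6.3099, 6.2538, 6.6619
Σ ln(RT) = 25.7418
Mean = 25.7418/4 = 6.43545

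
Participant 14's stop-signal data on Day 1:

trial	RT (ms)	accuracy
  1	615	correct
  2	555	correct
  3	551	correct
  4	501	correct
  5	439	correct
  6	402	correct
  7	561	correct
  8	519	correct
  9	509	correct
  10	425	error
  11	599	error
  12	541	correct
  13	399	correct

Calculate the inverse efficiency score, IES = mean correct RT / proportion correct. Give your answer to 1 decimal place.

600.8 ms

Correct trials (n=11): 615, 555, 551, 501, 439, 402, 561, 519, 509, 541, 399
Mean correct RT = 5592/11 = 508.3636 ms
Proportion correct = 11/13
IES = 508.3636 / (11/13) = 600.793 ms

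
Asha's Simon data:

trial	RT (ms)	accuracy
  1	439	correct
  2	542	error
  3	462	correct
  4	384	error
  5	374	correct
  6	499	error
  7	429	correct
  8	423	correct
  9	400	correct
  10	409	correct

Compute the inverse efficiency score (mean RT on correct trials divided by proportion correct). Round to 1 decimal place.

599.2 ms

Correct trials (n=7): 439, 462, 374, 429, 423, 400, 409
Mean correct RT = 2936/7 = 419.4286 ms
Proportion correct = 7/10
IES = 419.4286 / (7/10) = 599.184 ms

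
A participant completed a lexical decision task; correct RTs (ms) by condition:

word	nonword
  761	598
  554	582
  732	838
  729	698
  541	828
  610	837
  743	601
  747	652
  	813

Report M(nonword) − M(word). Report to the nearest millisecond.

39 ms

M(word) = 5417/8 = 677.125
M(nonword) = 6447/9 = 716.333
Difference = 716.333 − 677.125 = 39.208 ms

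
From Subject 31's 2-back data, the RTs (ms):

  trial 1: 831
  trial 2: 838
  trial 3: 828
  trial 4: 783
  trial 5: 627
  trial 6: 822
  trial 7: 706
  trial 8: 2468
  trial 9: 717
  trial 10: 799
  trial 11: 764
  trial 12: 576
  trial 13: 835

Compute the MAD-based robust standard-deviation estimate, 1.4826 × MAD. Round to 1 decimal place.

Sorted: 576, 627, 706, 717, 764, 783, 799, 822, 828, 831, 835, 838, 2468 → median = 799
|x − 799| sorted: 0, 16, 23, 29, 32, 35, 36, 39, 82, 93, 172, 223, 1669 → MAD = 36
Robust SD ≈ 1.4826 × 36 = 53.374

53.4 ms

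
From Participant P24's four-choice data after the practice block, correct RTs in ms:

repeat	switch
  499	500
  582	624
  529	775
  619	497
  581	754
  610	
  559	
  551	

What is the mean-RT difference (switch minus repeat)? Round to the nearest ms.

M(repeat) = 4530/8 = 566.250
M(switch) = 3150/5 = 630.000
Difference = 630.000 − 566.250 = 63.750 ms

64 ms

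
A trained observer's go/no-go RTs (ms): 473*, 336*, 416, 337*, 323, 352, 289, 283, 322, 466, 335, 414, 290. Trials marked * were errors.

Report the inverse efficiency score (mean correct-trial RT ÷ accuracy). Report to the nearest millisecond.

454 ms

Correct trials (n=10): 416, 323, 352, 289, 283, 322, 466, 335, 414, 290
Mean correct RT = 3490/10 = 349.0000 ms
Proportion correct = 10/13
IES = 349.0000 / (10/13) = 453.700 ms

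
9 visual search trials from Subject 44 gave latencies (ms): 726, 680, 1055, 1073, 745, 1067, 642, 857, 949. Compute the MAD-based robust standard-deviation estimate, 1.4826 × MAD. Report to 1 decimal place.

262.4 ms

Sorted: 642, 680, 726, 745, 857, 949, 1055, 1067, 1073 → median = 857
|x − 857| sorted: 0, 92, 112, 131, 177, 198, 210, 215, 216 → MAD = 177
Robust SD ≈ 1.4826 × 177 = 262.420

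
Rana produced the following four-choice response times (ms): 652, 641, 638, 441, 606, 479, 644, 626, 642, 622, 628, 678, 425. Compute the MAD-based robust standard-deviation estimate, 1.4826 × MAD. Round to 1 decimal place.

Sorted: 425, 441, 479, 606, 622, 626, 628, 638, 641, 642, 644, 652, 678 → median = 628
|x − 628| sorted: 0, 2, 6, 10, 13, 14, 16, 22, 24, 50, 149, 187, 203 → MAD = 16
Robust SD ≈ 1.4826 × 16 = 23.722

23.7 ms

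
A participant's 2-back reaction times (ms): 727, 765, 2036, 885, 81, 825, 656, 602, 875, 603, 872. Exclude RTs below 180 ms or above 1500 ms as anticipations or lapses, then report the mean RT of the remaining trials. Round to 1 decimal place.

Excluded: 81, 2036
Retained (n=9): Σ = 6810
Mean = 6810/9 = 756.6667

756.7 ms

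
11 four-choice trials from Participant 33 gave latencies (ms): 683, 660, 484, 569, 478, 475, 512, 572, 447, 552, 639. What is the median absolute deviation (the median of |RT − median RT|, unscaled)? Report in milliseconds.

74 ms

Sorted: 447, 475, 478, 484, 512, 552, 569, 572, 639, 660, 683 → median = 552
|x − 552|: 131, 108, 68, 17, 74, 77, 40, 20, 105, 0, 87
Sorted deviations: 0, 17, 20, 40, 68, 74, 77, 87, 105, 108, 131 → MAD = 74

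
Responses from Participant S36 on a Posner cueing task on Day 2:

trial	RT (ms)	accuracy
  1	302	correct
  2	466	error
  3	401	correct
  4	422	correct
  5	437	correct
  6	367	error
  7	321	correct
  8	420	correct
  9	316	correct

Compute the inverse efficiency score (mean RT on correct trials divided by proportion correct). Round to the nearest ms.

481 ms

Correct trials (n=7): 302, 401, 422, 437, 321, 420, 316
Mean correct RT = 2619/7 = 374.1429 ms
Proportion correct = 7/9
IES = 374.1429 / (7/9) = 481.041 ms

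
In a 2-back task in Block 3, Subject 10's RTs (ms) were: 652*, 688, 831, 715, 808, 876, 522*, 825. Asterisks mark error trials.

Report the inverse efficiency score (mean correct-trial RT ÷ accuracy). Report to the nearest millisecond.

Correct trials (n=6): 688, 831, 715, 808, 876, 825
Mean correct RT = 4743/6 = 790.5000 ms
Proportion correct = 6/8
IES = 790.5000 / (6/8) = 1054.000 ms

1054 ms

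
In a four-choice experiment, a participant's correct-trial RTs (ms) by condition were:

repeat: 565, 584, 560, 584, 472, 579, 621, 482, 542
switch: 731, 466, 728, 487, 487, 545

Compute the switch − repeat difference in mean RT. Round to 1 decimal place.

19.7 ms

M(repeat) = 4989/9 = 554.333
M(switch) = 3444/6 = 574.000
Difference = 574.000 − 554.333 = 19.667 ms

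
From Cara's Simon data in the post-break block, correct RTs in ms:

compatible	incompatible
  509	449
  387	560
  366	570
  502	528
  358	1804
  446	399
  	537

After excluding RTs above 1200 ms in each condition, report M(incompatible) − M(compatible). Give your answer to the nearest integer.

incompatible: exclude 1804
M(compatible) = 2568/6 = 428.000
M(incompatible) = 3043/6 = 507.167
Difference = 507.167 − 428.000 = 79.167 ms

79 ms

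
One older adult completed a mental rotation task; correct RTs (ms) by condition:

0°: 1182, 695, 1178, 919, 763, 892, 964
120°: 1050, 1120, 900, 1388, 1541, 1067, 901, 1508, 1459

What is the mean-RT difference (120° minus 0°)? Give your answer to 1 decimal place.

M(0°) = 6593/7 = 941.857
M(120°) = 10934/9 = 1214.889
Difference = 1214.889 − 941.857 = 273.032 ms

273.0 ms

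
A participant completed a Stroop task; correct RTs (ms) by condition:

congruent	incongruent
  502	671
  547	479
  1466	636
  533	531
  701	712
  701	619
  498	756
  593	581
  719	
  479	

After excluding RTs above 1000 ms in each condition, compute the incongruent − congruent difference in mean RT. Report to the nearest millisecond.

37 ms

congruent: exclude 1466
M(congruent) = 5273/9 = 585.889
M(incongruent) = 4985/8 = 623.125
Difference = 623.125 − 585.889 = 37.236 ms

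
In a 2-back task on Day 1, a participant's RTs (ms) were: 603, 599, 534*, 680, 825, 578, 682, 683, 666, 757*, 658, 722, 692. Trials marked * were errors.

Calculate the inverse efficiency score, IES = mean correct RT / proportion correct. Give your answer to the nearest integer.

794 ms

Correct trials (n=11): 603, 599, 680, 825, 578, 682, 683, 666, 658, 722, 692
Mean correct RT = 7388/11 = 671.6364 ms
Proportion correct = 11/13
IES = 671.6364 / (11/13) = 793.752 ms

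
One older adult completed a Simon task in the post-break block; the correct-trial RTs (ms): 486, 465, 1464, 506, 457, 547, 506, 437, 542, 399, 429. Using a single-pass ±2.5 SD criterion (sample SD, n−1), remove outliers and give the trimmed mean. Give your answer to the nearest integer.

n = 11, ΣRT = 6238, M = 567.091
Σ(x−M)² = 906308.91; s = √(906308.91/10) = 301.050
Cutoffs: 567.091 ± 2.5·301.050 → [-185.5, 1319.7]
Outside: 1464 → excluded.
Retained (n=10): Σ = 4774, mean = 4774/10 = 477.400

477 ms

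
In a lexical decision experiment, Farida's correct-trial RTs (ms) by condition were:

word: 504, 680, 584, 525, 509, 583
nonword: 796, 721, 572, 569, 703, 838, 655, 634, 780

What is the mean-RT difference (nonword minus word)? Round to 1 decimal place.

M(word) = 3385/6 = 564.167
M(nonword) = 6268/9 = 696.444
Difference = 696.444 − 564.167 = 132.278 ms

132.3 ms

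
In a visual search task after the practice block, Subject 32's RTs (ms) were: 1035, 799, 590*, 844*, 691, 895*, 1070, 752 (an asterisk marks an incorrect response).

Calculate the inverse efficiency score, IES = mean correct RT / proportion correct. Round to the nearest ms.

1391 ms

Correct trials (n=5): 1035, 799, 691, 1070, 752
Mean correct RT = 4347/5 = 869.4000 ms
Proportion correct = 5/8
IES = 869.4000 / (5/8) = 1391.040 ms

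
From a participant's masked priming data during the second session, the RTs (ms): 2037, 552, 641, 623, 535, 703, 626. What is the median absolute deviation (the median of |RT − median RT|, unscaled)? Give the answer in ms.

74 ms

Sorted: 535, 552, 623, 626, 641, 703, 2037 → median = 626
|x − 626|: 1411, 74, 15, 3, 91, 77, 0
Sorted deviations: 0, 3, 15, 74, 77, 91, 1411 → MAD = 74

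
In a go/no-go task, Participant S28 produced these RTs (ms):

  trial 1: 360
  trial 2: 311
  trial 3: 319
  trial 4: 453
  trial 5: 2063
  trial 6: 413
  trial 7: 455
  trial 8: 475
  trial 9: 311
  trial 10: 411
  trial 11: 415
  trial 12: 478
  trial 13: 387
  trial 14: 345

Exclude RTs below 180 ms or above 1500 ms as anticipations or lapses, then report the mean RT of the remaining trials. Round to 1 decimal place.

Excluded: 2063
Retained (n=13): Σ = 5133
Mean = 5133/13 = 394.8462

394.8 ms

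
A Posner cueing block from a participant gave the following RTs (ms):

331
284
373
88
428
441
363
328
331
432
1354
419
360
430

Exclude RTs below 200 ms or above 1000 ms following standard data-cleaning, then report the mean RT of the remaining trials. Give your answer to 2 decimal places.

Excluded: 88, 1354
Retained (n=12): Σ = 4520
Mean = 4520/12 = 376.6667

376.67 ms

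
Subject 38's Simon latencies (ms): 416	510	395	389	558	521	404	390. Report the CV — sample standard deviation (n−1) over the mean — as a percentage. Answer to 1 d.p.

15.5%

n = 8, Σ = 3583, M = 447.8750
Σ(x−M)² = 33886.875; s = √(33886.875/7) = 69.5772
CV = 69.5772 / 447.8750 = 0.15535 = 15.535%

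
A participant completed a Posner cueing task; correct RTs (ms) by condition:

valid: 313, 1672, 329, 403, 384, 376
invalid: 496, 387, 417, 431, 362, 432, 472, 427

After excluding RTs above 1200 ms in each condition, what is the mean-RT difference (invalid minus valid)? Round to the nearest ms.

valid: exclude 1672
M(valid) = 1805/5 = 361.000
M(invalid) = 3424/8 = 428.000
Difference = 428.000 − 361.000 = 67.000 ms

67 ms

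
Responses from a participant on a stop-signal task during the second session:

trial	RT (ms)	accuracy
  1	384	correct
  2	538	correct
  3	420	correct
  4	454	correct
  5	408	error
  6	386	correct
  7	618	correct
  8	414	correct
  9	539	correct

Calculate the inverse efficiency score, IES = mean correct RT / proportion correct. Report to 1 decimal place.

Correct trials (n=8): 384, 538, 420, 454, 386, 618, 414, 539
Mean correct RT = 3753/8 = 469.1250 ms
Proportion correct = 8/9
IES = 469.1250 / (8/9) = 527.766 ms

527.8 ms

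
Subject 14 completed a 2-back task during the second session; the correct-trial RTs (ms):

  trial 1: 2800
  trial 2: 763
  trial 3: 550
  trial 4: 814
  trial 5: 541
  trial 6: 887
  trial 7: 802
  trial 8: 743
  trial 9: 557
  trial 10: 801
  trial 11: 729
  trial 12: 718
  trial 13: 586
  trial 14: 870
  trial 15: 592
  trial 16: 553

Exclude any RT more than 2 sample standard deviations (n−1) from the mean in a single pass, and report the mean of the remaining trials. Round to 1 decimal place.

700.4 ms

n = 16, ΣRT = 13306, M = 831.625
Σ(x−M)² = 4351749.75; s = √(4351749.75/15) = 538.625
Cutoffs: 831.625 ± 2·538.625 → [-245.6, 1908.9]
Outside: 2800 → excluded.
Retained (n=15): Σ = 10506, mean = 10506/15 = 700.400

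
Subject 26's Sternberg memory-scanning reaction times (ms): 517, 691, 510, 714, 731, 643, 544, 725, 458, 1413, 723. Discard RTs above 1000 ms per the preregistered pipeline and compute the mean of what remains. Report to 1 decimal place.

Excluded: 1413
Retained (n=10): Σ = 6256
Mean = 6256/10 = 625.6000

625.6 ms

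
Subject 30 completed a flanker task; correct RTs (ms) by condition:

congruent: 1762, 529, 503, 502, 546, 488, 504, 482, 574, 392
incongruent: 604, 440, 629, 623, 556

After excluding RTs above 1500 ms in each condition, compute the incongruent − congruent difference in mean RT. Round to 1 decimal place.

68.2 ms

congruent: exclude 1762
M(congruent) = 4520/9 = 502.222
M(incongruent) = 2852/5 = 570.400
Difference = 570.400 − 502.222 = 68.178 ms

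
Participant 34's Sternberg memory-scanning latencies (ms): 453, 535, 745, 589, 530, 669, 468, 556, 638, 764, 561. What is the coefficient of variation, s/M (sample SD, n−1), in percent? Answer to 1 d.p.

17.3%

n = 11, Σ = 6508, M = 591.6364
Σ(x−M)² = 105092.545; s = √(105092.545/10) = 102.5147
CV = 102.5147 / 591.6364 = 0.17327 = 17.327%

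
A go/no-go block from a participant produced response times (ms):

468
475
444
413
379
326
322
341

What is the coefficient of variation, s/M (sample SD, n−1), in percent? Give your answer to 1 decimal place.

15.9%

n = 8, Σ = 3168, M = 396.0000
Σ(x−M)² = 27708.000; s = √(27708.000/7) = 62.9149
CV = 62.9149 / 396.0000 = 0.15888 = 15.888%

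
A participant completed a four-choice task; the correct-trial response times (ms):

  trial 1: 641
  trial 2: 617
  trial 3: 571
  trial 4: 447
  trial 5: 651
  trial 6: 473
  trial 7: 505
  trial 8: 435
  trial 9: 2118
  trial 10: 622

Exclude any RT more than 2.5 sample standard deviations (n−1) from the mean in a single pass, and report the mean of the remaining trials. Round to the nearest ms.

n = 10, ΣRT = 7080, M = 708.000
Σ(x−M)² = 2269368.00; s = √(2269368.00/9) = 502.147
Cutoffs: 708.000 ± 2.5·502.147 → [-547.4, 1963.4]
Outside: 2118 → excluded.
Retained (n=9): Σ = 4962, mean = 4962/9 = 551.333

551 ms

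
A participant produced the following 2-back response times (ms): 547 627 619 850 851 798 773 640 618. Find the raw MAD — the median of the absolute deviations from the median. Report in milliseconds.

93 ms

Sorted: 547, 618, 619, 627, 640, 773, 798, 850, 851 → median = 640
|x − 640|: 93, 13, 21, 210, 211, 158, 133, 0, 22
Sorted deviations: 0, 13, 21, 22, 93, 133, 158, 210, 211 → MAD = 93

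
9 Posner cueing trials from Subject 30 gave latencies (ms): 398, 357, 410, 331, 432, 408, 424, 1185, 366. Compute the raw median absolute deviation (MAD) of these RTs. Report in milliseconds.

Sorted: 331, 357, 366, 398, 408, 410, 424, 432, 1185 → median = 408
|x − 408|: 10, 51, 2, 77, 24, 0, 16, 777, 42
Sorted deviations: 0, 2, 10, 16, 24, 42, 51, 77, 777 → MAD = 24

24 ms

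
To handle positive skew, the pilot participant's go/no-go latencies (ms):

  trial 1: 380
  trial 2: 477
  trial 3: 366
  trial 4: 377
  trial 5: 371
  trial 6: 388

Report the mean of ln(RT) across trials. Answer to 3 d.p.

5.970

ln(RT): 5.9402, 6.1675, 5.9026, 5.9322, 5.9162, 5.9610
Σ ln(RT) = 35.8198
Mean = 35.8198/6 = 5.96996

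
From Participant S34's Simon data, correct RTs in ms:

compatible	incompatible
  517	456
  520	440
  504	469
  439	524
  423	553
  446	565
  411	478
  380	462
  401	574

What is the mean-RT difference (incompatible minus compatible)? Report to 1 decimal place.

M(compatible) = 4041/9 = 449.000
M(incompatible) = 4521/9 = 502.333
Difference = 502.333 − 449.000 = 53.333 ms

53.3 ms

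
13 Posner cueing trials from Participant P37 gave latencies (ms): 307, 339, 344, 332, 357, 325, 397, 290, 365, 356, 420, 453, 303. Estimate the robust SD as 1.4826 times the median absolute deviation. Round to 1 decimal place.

Sorted: 290, 303, 307, 325, 332, 339, 344, 356, 357, 365, 397, 420, 453 → median = 344
|x − 344| sorted: 0, 5, 12, 12, 13, 19, 21, 37, 41, 53, 54, 76, 109 → MAD = 21
Robust SD ≈ 1.4826 × 21 = 31.135

31.1 ms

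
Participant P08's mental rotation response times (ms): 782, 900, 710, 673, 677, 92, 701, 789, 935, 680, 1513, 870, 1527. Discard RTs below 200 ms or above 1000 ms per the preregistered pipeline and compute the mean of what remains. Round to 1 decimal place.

Excluded: 92, 1513, 1527
Retained (n=10): Σ = 7717
Mean = 7717/10 = 771.7000

771.7 ms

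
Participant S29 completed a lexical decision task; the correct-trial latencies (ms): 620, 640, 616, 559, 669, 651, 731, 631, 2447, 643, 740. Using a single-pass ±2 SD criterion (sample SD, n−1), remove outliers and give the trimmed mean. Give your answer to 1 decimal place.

650.0 ms

n = 11, ΣRT = 8947, M = 813.364
Σ(x−M)² = 2961514.55; s = √(2961514.55/10) = 544.198
Cutoffs: 813.364 ± 2·544.198 → [-275.0, 1901.8]
Outside: 2447 → excluded.
Retained (n=10): Σ = 6500, mean = 6500/10 = 650.000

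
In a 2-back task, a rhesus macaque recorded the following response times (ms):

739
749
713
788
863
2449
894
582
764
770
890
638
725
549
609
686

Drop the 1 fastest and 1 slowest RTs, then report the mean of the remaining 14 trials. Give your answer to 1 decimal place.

Sorted: 549, 582, 609, 638, 686, 713, 725, 739, 749, 764, 770, 788, 863, 890, 894, 2449
Drop lowest 1 (549) and highest 1 (2449)
Remaining (n=14): Σ = 10410, mean = 10410/14 = 743.571

743.6 ms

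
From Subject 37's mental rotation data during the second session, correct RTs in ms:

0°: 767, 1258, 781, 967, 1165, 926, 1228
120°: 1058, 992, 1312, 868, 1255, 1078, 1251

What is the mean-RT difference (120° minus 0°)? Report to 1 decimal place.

M(0°) = 7092/7 = 1013.143
M(120°) = 7814/7 = 1116.286
Difference = 1116.286 − 1013.143 = 103.143 ms

103.1 ms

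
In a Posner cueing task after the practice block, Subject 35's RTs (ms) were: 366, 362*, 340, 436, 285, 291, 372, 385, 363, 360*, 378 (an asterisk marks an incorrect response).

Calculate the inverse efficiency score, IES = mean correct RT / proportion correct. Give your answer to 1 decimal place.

Correct trials (n=9): 366, 340, 436, 285, 291, 372, 385, 363, 378
Mean correct RT = 3216/9 = 357.3333 ms
Proportion correct = 9/11
IES = 357.3333 / (9/11) = 436.741 ms

436.7 ms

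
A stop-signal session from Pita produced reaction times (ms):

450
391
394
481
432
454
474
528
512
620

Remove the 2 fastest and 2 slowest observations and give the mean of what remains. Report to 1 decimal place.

467.2 ms

Sorted: 391, 394, 432, 450, 454, 474, 481, 512, 528, 620
Drop lowest 2 (391, 394) and highest 2 (528, 620)
Remaining (n=6): Σ = 2803, mean = 2803/6 = 467.167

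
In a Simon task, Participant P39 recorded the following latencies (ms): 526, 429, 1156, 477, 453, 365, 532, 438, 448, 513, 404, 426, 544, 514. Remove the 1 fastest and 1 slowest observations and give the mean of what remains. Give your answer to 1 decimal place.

475.3 ms

Sorted: 365, 404, 426, 429, 438, 448, 453, 477, 513, 514, 526, 532, 544, 1156
Drop lowest 1 (365) and highest 1 (1156)
Remaining (n=12): Σ = 5704, mean = 5704/12 = 475.333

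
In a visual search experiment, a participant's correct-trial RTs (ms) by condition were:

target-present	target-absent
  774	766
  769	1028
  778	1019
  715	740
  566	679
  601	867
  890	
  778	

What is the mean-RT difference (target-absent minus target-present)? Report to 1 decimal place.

116.0 ms

M(target-present) = 5871/8 = 733.875
M(target-absent) = 5099/6 = 849.833
Difference = 849.833 − 733.875 = 115.958 ms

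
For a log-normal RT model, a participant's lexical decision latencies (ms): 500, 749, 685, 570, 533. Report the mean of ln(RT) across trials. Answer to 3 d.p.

6.397

ln(RT): 6.2146, 6.6187, 6.5294, 6.3456, 6.2785
Σ ln(RT) = 31.9869
Mean = 31.9869/5 = 6.39738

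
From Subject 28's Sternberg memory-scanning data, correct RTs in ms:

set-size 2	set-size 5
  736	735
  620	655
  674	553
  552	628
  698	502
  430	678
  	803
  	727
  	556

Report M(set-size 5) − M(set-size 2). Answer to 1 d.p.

M(set-size 2) = 3710/6 = 618.333
M(set-size 5) = 5837/9 = 648.556
Difference = 648.556 − 618.333 = 30.222 ms

30.2 ms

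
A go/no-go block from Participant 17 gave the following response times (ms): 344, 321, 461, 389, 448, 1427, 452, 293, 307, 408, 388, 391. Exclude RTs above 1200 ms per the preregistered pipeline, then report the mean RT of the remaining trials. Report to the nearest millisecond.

Excluded: 1427
Retained (n=11): Σ = 4202
Mean = 4202/11 = 382.0000

382 ms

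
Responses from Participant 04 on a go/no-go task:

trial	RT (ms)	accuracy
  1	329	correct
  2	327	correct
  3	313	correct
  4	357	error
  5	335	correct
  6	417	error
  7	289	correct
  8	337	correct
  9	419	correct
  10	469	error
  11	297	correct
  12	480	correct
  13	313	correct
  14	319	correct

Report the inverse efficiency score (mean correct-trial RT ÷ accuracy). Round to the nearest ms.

Correct trials (n=11): 329, 327, 313, 335, 289, 337, 419, 297, 480, 313, 319
Mean correct RT = 3758/11 = 341.6364 ms
Proportion correct = 11/14
IES = 341.6364 / (11/14) = 434.810 ms

435 ms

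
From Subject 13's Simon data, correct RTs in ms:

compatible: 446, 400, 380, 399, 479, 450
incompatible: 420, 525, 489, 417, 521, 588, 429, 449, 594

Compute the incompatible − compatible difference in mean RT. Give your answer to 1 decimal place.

M(compatible) = 2554/6 = 425.667
M(incompatible) = 4432/9 = 492.444
Difference = 492.444 − 425.667 = 66.778 ms

66.8 ms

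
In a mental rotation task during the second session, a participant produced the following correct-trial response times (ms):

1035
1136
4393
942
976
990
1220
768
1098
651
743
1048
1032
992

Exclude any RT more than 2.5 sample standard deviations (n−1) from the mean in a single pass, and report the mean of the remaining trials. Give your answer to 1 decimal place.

n = 14, ΣRT = 17024, M = 1216.000
Σ(x−M)² = 11186096.00; s = √(11186096.00/13) = 927.615
Cutoffs: 1216.000 ± 2.5·927.615 → [-1103.0, 3535.0]
Outside: 4393 → excluded.
Retained (n=13): Σ = 12631, mean = 12631/13 = 971.615

971.6 ms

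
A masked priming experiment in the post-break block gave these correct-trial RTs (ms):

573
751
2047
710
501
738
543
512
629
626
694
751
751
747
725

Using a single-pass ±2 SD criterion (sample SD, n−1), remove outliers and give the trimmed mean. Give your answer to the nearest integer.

661 ms

n = 15, ΣRT = 11298, M = 753.200
Σ(x−M)² = 1910412.40; s = √(1910412.40/14) = 369.402
Cutoffs: 753.200 ± 2·369.402 → [14.4, 1492.0]
Outside: 2047 → excluded.
Retained (n=14): Σ = 9251, mean = 9251/14 = 660.786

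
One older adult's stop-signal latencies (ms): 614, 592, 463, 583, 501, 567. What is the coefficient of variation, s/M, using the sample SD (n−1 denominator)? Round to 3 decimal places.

n = 6, Σ = 3320, M = 553.3333
Σ(x−M)² = 17141.333; s = √(17141.333/5) = 58.5514
CV = 58.5514 / 553.3333 = 0.10582

0.106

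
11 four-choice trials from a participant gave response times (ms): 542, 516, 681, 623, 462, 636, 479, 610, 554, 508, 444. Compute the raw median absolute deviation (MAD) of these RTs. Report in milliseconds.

68 ms

Sorted: 444, 462, 479, 508, 516, 542, 554, 610, 623, 636, 681 → median = 542
|x − 542|: 0, 26, 139, 81, 80, 94, 63, 68, 12, 34, 98
Sorted deviations: 0, 12, 26, 34, 63, 68, 80, 81, 94, 98, 139 → MAD = 68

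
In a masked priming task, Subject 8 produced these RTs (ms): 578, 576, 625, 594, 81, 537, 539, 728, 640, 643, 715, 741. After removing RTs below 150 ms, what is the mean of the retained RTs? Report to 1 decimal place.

Excluded: 81
Retained (n=11): Σ = 6916
Mean = 6916/11 = 628.7273

628.7 ms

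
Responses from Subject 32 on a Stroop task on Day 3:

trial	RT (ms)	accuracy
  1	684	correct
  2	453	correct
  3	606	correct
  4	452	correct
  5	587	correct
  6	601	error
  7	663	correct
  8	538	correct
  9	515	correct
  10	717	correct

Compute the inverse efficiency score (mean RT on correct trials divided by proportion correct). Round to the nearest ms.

Correct trials (n=9): 684, 453, 606, 452, 587, 663, 538, 515, 717
Mean correct RT = 5215/9 = 579.4444 ms
Proportion correct = 9/10
IES = 579.4444 / (9/10) = 643.827 ms

644 ms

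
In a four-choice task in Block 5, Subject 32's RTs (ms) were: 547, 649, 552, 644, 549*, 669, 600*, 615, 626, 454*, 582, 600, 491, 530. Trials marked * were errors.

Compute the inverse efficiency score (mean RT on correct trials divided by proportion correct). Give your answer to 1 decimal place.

752.6 ms

Correct trials (n=11): 547, 649, 552, 644, 669, 615, 626, 582, 600, 491, 530
Mean correct RT = 6505/11 = 591.3636 ms
Proportion correct = 11/14
IES = 591.3636 / (11/14) = 752.645 ms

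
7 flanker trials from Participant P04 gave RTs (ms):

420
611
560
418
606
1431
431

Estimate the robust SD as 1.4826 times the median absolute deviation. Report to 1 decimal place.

191.3 ms

Sorted: 418, 420, 431, 560, 606, 611, 1431 → median = 560
|x − 560| sorted: 0, 46, 51, 129, 140, 142, 871 → MAD = 129
Robust SD ≈ 1.4826 × 129 = 191.255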